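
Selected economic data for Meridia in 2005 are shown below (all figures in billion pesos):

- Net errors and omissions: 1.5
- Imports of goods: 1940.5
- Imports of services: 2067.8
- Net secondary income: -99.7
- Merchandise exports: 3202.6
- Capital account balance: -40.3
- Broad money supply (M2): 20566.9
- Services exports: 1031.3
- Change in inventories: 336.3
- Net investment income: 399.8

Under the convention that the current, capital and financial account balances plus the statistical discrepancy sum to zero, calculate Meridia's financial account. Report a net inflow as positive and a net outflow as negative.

Goods balance = 3202.6 - 1940.5 = 1262.1
Services balance = 1031.3 - 2067.8 = -1036.5
Trade balance (goods + services) = 1262.1 + (-1036.5) = 225.6
Net primary income = 399.8
Net secondary income = -99.7
Current account = 225.6 + 399.8 + (-99.7) = 525.7
Financial account = -(525.7 + (-40.3) + 1.5) = -486.9

-486.9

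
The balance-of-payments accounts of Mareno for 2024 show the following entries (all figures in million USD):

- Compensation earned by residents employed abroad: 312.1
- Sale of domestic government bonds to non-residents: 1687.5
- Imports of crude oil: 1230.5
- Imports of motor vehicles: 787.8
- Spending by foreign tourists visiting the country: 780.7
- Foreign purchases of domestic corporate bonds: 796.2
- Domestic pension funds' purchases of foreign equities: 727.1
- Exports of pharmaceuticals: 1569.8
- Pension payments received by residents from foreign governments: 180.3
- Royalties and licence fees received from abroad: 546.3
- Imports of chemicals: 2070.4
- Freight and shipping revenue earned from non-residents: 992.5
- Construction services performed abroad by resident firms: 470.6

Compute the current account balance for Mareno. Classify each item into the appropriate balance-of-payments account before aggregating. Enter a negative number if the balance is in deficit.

763.6

Goods: 1569.8 - 787.8 - 2070.4 - 1230.5 = -2518.9
Services: 992.5 + 780.7 + 546.3 + 470.6 = 2790.1
Primary income: 312.1
Secondary income: 180.3
Current account = (-2518.9) + 2790.1 + 312.1 + 180.3 = 763.6
(Excluded from the current account — financial account: sale of domestic government bonds to non-residents 1687.5, foreign purchases of domestic corporate bonds 796.2, domestic pension funds' purchases of foreign equities 727.1.)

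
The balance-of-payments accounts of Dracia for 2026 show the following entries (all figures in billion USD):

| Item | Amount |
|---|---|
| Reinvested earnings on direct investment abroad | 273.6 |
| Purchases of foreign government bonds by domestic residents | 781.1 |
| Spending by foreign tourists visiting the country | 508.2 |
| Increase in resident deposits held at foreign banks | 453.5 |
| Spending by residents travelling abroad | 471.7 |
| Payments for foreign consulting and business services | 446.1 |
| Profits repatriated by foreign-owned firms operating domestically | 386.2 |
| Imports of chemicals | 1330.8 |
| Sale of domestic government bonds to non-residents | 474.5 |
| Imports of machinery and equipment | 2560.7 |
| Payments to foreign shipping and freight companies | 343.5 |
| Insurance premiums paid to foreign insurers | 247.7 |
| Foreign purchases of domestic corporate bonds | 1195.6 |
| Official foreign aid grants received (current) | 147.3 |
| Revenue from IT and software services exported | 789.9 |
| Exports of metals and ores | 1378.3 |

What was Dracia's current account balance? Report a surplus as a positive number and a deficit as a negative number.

Goods: -1330.8 + 1378.3 - 2560.7 = -2513.2
Services: -343.5 - 446.1 + 508.2 + 789.9 - 247.7 - 471.7 = -210.9
Primary income: -386.2 + 273.6 = -112.6
Secondary income: 147.3
Current account = (-2513.2) + (-210.9) + (-112.6) + 147.3 = -2689.4
(Excluded from the current account — financial account: purchases of foreign government bonds by domestic residents 781.1, increase in resident deposits held at foreign banks 453.5, sale of domestic government bonds to non-residents 474.5, foreign purchases of domestic corporate bonds 1195.6.)

-2689.4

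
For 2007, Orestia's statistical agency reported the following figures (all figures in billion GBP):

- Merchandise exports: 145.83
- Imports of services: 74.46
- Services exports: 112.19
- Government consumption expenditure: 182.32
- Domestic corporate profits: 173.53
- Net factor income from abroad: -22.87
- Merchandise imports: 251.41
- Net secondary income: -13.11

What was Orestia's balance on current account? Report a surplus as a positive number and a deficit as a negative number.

Goods balance = 145.83 - 251.41 = -105.58
Services balance = 112.19 - 74.46 = 37.73
Trade balance (goods + services) = -105.58 + 37.73 = -67.85
Net primary income = -22.87
Net secondary income = -13.11
Current account = -67.85 + (-22.87) + (-13.11) = -103.83

-103.83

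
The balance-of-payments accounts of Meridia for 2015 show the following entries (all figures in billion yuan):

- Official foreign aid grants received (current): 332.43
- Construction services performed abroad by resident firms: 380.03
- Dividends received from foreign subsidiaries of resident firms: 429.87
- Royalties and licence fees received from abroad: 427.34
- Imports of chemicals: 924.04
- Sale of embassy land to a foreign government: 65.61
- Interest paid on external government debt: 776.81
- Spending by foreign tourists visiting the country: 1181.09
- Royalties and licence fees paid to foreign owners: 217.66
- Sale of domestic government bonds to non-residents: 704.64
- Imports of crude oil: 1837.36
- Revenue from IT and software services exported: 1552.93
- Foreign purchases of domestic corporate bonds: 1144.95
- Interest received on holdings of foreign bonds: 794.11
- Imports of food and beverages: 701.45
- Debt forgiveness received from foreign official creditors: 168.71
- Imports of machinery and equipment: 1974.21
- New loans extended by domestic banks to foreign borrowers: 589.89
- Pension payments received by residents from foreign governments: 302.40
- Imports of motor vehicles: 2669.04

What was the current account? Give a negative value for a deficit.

Goods: -1837.36 - 1974.21 - 924.04 - 2669.04 - 701.45 = -8106.10
Services: 1181.09 - 217.66 + 427.34 + 1552.93 + 380.03 = 3323.73
Primary income: 794.11 - 776.81 + 429.87 = 447.17
Secondary income: 302.40 + 332.43 = 634.83
Current account = (-8106.10) + 3323.73 + 447.17 + 634.83 = -3700.37
(Excluded from the current account — capital account: sale of embassy land to a foreign government 65.61, debt forgiveness received from foreign official creditors 168.71; financial account: sale of domestic government bonds to non-residents 704.64, foreign purchases of domestic corporate bonds 1144.95, new loans extended by domestic banks to foreign borrowers 589.89.)

-3700.37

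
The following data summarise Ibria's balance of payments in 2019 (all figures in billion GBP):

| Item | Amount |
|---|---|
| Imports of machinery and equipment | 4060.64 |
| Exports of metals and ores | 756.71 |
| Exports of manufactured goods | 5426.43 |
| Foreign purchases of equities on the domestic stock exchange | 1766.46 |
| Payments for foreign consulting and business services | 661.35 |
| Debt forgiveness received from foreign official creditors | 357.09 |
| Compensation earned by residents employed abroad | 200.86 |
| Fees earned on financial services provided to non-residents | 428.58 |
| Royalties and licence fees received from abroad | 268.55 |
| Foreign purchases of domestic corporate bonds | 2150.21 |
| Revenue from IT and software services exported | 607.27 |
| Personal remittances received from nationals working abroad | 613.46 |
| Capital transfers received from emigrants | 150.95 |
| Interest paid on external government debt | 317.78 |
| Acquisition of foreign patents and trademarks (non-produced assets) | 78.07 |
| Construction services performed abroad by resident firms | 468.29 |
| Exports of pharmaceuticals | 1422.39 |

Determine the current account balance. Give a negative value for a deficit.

Goods: -4060.64 + 5426.43 + 1422.39 + 756.71 = 3544.89
Services: 468.29 + 607.27 + 268.55 - 661.35 + 428.58 = 1111.34
Primary income: 200.86 - 317.78 = -116.92
Secondary income: 613.46
Current account = 3544.89 + 1111.34 + (-116.92) + 613.46 = 5152.77
(Excluded from the current account — financial account: foreign purchases of equities on the domestic stock exchange 1766.46, foreign purchases of domestic corporate bonds 2150.21; capital account: debt forgiveness received from foreign official creditors 357.09, capital transfers received from emigrants 150.95, acquisition of foreign patents and trademarks (non-produced assets) 78.07.)

5152.77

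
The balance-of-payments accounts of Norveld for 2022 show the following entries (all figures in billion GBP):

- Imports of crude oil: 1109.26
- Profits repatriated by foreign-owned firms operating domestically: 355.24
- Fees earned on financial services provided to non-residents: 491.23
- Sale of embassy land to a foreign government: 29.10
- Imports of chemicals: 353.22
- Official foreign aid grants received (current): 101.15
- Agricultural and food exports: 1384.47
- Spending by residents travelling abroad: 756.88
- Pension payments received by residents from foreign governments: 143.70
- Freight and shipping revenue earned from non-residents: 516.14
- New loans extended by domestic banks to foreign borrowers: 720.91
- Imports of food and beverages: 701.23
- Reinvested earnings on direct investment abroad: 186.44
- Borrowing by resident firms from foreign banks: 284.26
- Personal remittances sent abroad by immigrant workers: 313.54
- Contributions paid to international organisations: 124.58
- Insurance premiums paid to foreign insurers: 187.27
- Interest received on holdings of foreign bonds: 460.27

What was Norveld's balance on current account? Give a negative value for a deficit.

-617.82

Goods: 1384.47 - 1109.26 - 353.22 - 701.23 = -779.24
Services: 516.14 - 756.88 + 491.23 - 187.27 = 63.22
Primary income: 186.44 - 355.24 + 460.27 = 291.47
Secondary income: 143.70 + 101.15 - 313.54 - 124.58 = -193.27
Current account = (-779.24) + 63.22 + 291.47 + (-193.27) = -617.82
(Excluded from the current account — capital account: sale of embassy land to a foreign government 29.10; financial account: new loans extended by domestic banks to foreign borrowers 720.91, borrowing by resident firms from foreign banks 284.26.)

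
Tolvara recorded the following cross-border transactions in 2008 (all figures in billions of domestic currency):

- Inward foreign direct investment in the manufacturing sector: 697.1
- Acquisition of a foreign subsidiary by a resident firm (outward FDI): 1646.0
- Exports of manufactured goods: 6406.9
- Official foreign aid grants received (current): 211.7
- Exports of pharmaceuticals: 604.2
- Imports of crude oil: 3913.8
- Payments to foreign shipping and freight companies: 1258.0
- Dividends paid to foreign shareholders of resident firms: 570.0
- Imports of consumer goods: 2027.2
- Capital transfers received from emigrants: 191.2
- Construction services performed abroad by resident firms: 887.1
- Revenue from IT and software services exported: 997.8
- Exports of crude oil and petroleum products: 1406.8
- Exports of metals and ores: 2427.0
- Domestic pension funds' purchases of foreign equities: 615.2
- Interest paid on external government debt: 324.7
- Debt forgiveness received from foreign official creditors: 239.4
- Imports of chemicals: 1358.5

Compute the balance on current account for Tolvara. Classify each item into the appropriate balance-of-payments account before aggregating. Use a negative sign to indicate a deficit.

3489.3

Goods: 1406.8 + 6406.9 - 3913.8 - 1358.5 + 2427.0 - 2027.2 + 604.2 = 3545.4
Services: 997.8 + 887.1 - 1258.0 = 626.9
Primary income: -570.0 - 324.7 = -894.7
Secondary income: 211.7
Current account = 3545.4 + 626.9 + (-894.7) + 211.7 = 3489.3
(Excluded from the current account — financial account: inward foreign direct investment in the manufacturing sector 697.1, acquisition of a foreign subsidiary by a resident firm (outward FDI) 1646.0, domestic pension funds' purchases of foreign equities 615.2; capital account: capital transfers received from emigrants 191.2, debt forgiveness received from foreign official creditors 239.4.)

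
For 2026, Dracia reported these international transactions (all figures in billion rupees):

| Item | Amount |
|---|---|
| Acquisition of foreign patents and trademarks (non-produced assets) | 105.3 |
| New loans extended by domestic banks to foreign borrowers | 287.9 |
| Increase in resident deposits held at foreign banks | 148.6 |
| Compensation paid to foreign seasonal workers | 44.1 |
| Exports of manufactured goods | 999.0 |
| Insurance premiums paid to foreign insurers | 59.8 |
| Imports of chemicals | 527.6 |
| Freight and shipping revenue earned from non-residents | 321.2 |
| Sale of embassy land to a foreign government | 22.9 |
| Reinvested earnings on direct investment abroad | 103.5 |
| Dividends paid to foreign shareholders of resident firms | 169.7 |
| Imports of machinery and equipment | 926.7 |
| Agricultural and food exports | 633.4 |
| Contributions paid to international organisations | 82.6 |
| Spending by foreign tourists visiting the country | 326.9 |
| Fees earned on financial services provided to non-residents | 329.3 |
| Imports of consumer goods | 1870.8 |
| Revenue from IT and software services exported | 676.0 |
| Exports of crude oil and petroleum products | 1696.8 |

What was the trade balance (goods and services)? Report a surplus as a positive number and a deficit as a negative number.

Goods: 999.0 + 633.4 - 1870.8 - 527.6 - 926.7 + 1696.8 = 4.1
Services: 326.9 + 321.2 + 676.0 - 59.8 + 329.3 = 1593.6
Trade balance = 4.1 + 1593.6 = 1597.7
(Excluded from the trade balance — capital account: acquisition of foreign patents and trademarks (non-produced assets) 105.3, sale of embassy land to a foreign government 22.9; financial account: new loans extended by domestic banks to foreign borrowers 287.9, increase in resident deposits held at foreign banks 148.6; primary income: compensation paid to foreign seasonal workers 44.1, reinvested earnings on direct investment abroad 103.5, dividends paid to foreign shareholders of resident firms 169.7; secondary income: contributions paid to international organisations 82.6.)

1597.7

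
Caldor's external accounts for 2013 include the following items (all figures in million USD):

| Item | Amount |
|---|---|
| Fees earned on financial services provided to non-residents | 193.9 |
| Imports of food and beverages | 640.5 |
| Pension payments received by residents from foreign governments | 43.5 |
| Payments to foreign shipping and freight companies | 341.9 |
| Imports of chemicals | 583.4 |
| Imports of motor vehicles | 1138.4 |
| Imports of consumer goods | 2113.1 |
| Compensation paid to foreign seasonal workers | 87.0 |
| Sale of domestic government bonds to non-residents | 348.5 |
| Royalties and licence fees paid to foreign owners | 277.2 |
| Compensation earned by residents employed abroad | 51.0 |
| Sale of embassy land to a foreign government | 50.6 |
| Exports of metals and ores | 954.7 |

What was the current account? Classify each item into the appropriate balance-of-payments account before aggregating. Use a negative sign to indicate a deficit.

Goods: 954.7 - 583.4 - 2113.1 - 640.5 - 1138.4 = -3520.7
Services: -341.9 - 277.2 + 193.9 = -425.2
Primary income: 51.0 - 87.0 = -36.0
Secondary income: 43.5
Current account = (-3520.7) + (-425.2) + (-36.0) + 43.5 = -3938.4
(Excluded from the current account — financial account: sale of domestic government bonds to non-residents 348.5; capital account: sale of embassy land to a foreign government 50.6.)

-3938.4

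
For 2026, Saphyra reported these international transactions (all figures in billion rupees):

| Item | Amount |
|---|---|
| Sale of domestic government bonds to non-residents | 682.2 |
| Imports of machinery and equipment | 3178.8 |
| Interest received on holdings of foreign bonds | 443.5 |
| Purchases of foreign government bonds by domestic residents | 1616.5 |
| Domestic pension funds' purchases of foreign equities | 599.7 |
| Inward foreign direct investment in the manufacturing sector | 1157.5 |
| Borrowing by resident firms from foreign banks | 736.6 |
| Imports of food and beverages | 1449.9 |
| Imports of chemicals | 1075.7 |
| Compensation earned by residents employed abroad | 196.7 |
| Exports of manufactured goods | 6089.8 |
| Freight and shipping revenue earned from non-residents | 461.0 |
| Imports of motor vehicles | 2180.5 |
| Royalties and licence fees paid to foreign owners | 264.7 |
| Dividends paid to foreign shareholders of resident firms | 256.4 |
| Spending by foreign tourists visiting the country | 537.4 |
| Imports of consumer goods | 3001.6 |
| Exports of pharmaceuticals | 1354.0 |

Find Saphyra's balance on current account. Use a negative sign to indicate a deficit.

Goods: -3001.6 - 3178.8 - 1075.7 + 6089.8 - 1449.9 + 1354.0 - 2180.5 = -3442.7
Services: 461.0 - 264.7 + 537.4 = 733.7
Primary income: 443.5 + 196.7 - 256.4 = 383.8
Current account = (-3442.7) + 733.7 + 383.8 = -2325.2
(Excluded from the current account — financial account: sale of domestic government bonds to non-residents 682.2, purchases of foreign government bonds by domestic residents 1616.5, domestic pension funds' purchases of foreign equities 599.7, inward foreign direct investment in the manufacturing sector 1157.5, borrowing by resident firms from foreign banks 736.6.)

-2325.2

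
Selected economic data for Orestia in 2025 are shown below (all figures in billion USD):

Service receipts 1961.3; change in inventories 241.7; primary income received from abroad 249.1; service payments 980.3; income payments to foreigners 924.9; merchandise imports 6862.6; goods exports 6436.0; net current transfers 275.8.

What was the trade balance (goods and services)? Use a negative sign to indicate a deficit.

Goods balance = 6436.0 - 6862.6 = -426.6
Services balance = 1961.3 - 980.3 = 981.0
Trade balance (goods + services) = -426.6 + 981.0 = 554.4

554.4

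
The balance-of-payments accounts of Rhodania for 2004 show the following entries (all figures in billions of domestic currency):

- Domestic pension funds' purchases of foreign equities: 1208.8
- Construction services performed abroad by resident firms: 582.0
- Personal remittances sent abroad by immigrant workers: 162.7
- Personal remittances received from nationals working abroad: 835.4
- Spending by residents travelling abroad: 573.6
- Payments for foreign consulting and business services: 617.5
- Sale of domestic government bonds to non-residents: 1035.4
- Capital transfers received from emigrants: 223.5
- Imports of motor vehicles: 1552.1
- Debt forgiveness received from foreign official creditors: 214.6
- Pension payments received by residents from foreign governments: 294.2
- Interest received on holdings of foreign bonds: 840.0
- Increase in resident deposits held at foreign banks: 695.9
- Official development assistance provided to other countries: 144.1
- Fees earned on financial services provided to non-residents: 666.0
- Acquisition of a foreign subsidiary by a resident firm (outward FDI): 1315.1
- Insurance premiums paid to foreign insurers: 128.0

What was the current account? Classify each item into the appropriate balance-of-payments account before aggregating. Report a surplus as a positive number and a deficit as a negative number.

39.6

Goods: -1552.1
Services: -617.5 - 573.6 - 128.0 + 666.0 + 582.0 = -71.1
Primary income: 840.0
Secondary income: 835.4 - 144.1 - 162.7 + 294.2 = 822.8
Current account = (-1552.1) + (-71.1) + 840.0 + 822.8 = 39.6
(Excluded from the current account — financial account: domestic pension funds' purchases of foreign equities 1208.8, sale of domestic government bonds to non-residents 1035.4, increase in resident deposits held at foreign banks 695.9, acquisition of a foreign subsidiary by a resident firm (outward FDI) 1315.1; capital account: capital transfers received from emigrants 223.5, debt forgiveness received from foreign official creditors 214.6.)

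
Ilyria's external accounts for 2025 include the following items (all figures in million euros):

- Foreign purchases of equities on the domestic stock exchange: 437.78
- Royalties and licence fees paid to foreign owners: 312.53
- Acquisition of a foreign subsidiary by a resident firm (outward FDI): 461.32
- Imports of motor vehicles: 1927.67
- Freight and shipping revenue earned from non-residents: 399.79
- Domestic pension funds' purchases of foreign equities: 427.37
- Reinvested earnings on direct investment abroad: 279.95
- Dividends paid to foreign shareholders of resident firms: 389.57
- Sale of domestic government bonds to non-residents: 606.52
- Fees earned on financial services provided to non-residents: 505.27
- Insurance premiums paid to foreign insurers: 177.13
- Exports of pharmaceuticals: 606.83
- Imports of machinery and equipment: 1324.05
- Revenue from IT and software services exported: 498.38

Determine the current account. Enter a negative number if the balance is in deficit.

-1840.73

Goods: -1927.67 + 606.83 - 1324.05 = -2644.89
Services: 505.27 - 312.53 + 399.79 + 498.38 - 177.13 = 913.78
Primary income: 279.95 - 389.57 = -109.62
Current account = (-2644.89) + 913.78 + (-109.62) = -1840.73
(Excluded from the current account — financial account: foreign purchases of equities on the domestic stock exchange 437.78, acquisition of a foreign subsidiary by a resident firm (outward FDI) 461.32, domestic pension funds' purchases of foreign equities 427.37, sale of domestic government bonds to non-residents 606.52.)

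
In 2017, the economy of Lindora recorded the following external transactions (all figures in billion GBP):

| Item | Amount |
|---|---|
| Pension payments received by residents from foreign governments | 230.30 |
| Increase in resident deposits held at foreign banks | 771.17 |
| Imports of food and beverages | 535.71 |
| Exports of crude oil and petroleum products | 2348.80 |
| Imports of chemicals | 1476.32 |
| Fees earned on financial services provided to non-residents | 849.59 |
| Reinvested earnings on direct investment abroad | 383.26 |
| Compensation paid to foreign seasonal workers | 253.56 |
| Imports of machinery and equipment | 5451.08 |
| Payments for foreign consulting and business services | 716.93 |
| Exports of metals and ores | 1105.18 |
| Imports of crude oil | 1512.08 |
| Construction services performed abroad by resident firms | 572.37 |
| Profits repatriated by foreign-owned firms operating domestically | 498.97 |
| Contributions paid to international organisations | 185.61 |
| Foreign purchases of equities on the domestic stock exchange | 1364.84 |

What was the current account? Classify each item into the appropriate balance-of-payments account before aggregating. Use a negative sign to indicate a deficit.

-5140.76

Goods: 2348.80 + 1105.18 - 535.71 - 5451.08 - 1476.32 - 1512.08 = -5521.21
Services: 849.59 + 572.37 - 716.93 = 705.03
Primary income: 383.26 - 253.56 - 498.97 = -369.27
Secondary income: 230.30 - 185.61 = 44.69
Current account = (-5521.21) + 705.03 + (-369.27) + 44.69 = -5140.76
(Excluded from the current account — financial account: increase in resident deposits held at foreign banks 771.17, foreign purchases of equities on the domestic stock exchange 1364.84.)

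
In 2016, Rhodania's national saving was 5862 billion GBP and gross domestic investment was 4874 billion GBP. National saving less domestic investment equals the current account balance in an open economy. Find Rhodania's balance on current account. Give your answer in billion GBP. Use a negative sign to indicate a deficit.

988

CA = S - I = 5862 - 4874 = 988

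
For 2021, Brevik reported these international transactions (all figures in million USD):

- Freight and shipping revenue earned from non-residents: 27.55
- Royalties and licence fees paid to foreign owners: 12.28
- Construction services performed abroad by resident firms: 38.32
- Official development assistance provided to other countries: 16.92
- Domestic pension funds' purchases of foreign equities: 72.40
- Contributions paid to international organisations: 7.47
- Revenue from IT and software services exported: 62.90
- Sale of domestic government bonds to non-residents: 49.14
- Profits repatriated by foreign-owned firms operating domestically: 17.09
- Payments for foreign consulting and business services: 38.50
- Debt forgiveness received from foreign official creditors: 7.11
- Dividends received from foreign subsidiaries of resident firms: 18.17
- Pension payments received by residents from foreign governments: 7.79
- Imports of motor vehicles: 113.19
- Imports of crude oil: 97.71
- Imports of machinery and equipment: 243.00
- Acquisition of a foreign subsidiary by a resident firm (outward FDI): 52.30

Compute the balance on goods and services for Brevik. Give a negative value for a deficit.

-375.91

Goods: -97.71 - 243.00 - 113.19 = -453.90
Services: 62.90 + 38.32 - 12.28 - 38.50 + 27.55 = 77.99
Trade balance = -453.90 + 77.99 = -375.91
(Excluded from the trade balance — secondary income: official development assistance provided to other countries 16.92, contributions paid to international organisations 7.47, pension payments received by residents from foreign governments 7.79; financial account: domestic pension funds' purchases of foreign equities 72.40, sale of domestic government bonds to non-residents 49.14, acquisition of a foreign subsidiary by a resident firm (outward FDI) 52.30; primary income: profits repatriated by foreign-owned firms operating domestically 17.09, dividends received from foreign subsidiaries of resident firms 18.17; capital account: debt forgiveness received from foreign official creditors 7.11.)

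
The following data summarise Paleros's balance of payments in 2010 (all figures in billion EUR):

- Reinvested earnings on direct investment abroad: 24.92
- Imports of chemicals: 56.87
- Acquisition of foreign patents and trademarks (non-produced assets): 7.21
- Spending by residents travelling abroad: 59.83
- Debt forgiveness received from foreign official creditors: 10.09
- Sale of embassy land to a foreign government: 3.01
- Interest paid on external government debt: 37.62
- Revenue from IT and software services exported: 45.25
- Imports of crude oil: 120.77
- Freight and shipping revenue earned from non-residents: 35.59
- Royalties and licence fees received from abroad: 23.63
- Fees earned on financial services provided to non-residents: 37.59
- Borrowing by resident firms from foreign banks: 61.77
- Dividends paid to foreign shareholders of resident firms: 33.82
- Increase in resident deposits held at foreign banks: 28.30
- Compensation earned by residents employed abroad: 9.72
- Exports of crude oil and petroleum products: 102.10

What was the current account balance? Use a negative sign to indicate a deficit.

Goods: -56.87 - 120.77 + 102.10 = -75.54
Services: 35.59 + 45.25 - 59.83 + 23.63 + 37.59 = 82.23
Primary income: 24.92 - 37.62 + 9.72 - 33.82 = -36.80
Current account = (-75.54) + 82.23 + (-36.80) = -30.11
(Excluded from the current account — capital account: acquisition of foreign patents and trademarks (non-produced assets) 7.21, debt forgiveness received from foreign official creditors 10.09, sale of embassy land to a foreign government 3.01; financial account: borrowing by resident firms from foreign banks 61.77, increase in resident deposits held at foreign banks 28.30.)

-30.11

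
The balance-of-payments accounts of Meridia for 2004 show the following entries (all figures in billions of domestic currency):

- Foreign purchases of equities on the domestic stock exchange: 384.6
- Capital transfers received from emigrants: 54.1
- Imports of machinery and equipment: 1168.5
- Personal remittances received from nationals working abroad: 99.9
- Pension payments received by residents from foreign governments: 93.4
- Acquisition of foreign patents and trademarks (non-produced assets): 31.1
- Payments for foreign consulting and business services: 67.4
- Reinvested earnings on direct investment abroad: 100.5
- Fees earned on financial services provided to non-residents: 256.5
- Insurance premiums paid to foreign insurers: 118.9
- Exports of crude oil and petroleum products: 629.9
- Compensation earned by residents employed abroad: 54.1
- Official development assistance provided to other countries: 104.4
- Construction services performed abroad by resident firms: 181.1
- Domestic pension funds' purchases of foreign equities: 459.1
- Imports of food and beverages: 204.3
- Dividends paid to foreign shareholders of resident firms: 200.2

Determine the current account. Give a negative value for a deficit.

Goods: 629.9 - 204.3 - 1168.5 = -742.9
Services: 181.1 - 118.9 - 67.4 + 256.5 = 251.3
Primary income: 54.1 + 100.5 - 200.2 = -45.6
Secondary income: 93.4 + 99.9 - 104.4 = 88.9
Current account = (-742.9) + 251.3 + (-45.6) + 88.9 = -448.3
(Excluded from the current account — financial account: foreign purchases of equities on the domestic stock exchange 384.6, domestic pension funds' purchases of foreign equities 459.1; capital account: capital transfers received from emigrants 54.1, acquisition of foreign patents and trademarks (non-produced assets) 31.1.)

-448.3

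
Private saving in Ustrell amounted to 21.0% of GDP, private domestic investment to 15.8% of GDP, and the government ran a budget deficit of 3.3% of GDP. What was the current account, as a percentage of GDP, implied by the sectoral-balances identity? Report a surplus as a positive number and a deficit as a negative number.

By the sectoral-balances identity, CA = (S_private - I) + (T - G).
Private balance = 21.0 - 15.8 = 5.2
Government balance (T - G) = -3.3
CA = 5.2 + (-3.3) = 1.9

1.9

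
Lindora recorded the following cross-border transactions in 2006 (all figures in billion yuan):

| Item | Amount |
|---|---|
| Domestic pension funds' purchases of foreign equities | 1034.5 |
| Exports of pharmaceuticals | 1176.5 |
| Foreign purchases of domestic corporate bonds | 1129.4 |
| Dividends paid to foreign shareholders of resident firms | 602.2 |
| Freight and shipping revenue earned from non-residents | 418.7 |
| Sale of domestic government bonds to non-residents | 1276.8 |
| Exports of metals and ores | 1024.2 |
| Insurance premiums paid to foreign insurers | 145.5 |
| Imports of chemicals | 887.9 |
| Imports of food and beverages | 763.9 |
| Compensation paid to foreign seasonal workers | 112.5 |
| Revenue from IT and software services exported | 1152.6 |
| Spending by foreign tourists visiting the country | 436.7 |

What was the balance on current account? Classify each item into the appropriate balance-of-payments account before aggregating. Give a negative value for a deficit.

1696.7

Goods: -887.9 + 1024.2 + 1176.5 - 763.9 = 548.9
Services: 436.7 + 418.7 - 145.5 + 1152.6 = 1862.5
Primary income: -602.2 - 112.5 = -714.7
Current account = 548.9 + 1862.5 + (-714.7) = 1696.7
(Excluded from the current account — financial account: domestic pension funds' purchases of foreign equities 1034.5, foreign purchases of domestic corporate bonds 1129.4, sale of domestic government bonds to non-residents 1276.8.)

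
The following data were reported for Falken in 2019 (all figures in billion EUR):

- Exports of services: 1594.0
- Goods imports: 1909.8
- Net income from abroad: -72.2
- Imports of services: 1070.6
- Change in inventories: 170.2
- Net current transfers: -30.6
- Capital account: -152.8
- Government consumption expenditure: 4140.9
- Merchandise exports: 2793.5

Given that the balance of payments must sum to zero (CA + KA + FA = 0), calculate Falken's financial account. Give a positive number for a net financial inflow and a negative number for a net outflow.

Goods balance = 2793.5 - 1909.8 = 883.7
Services balance = 1594.0 - 1070.6 = 523.4
Trade balance (goods + services) = 883.7 + 523.4 = 1407.1
Net primary income = -72.2
Net secondary income = -30.6
Current account = 1407.1 + (-72.2) + (-30.6) = 1304.3
Financial account = -(1304.3 + (-152.8)) = -1151.5

-1151.5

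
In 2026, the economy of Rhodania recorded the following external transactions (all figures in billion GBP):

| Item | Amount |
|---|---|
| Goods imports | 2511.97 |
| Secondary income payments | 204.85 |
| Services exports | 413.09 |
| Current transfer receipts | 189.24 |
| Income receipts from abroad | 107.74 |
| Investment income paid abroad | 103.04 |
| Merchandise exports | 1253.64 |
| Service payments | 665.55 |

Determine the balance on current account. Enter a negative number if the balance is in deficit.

Goods balance = 1253.64 - 2511.97 = -1258.33
Services balance = 413.09 - 665.55 = -252.46
Trade balance (goods + services) = -1258.33 + (-252.46) = -1510.79
Net primary income = 107.74 - 103.04 = 4.70
Net secondary income = 189.24 - 204.85 = -15.61
Current account = -1510.79 + 4.70 + (-15.61) = -1521.70

-1521.70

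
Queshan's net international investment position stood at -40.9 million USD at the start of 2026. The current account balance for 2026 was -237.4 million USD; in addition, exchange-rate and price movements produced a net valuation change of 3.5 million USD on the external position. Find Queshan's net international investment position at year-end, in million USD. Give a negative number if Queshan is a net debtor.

-274.8

Change in NIIP = current account + net valuation change = -237.4 + 3.5 = -233.9
End-of-year NIIP = -40.9 + (-233.9) = -274.8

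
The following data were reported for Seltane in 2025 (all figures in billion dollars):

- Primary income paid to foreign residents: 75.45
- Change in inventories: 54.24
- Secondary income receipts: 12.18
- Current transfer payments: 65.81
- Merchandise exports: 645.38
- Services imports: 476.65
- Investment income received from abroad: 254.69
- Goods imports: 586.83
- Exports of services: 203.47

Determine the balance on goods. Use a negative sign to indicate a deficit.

58.55

Goods balance = 645.38 - 586.83 = 58.55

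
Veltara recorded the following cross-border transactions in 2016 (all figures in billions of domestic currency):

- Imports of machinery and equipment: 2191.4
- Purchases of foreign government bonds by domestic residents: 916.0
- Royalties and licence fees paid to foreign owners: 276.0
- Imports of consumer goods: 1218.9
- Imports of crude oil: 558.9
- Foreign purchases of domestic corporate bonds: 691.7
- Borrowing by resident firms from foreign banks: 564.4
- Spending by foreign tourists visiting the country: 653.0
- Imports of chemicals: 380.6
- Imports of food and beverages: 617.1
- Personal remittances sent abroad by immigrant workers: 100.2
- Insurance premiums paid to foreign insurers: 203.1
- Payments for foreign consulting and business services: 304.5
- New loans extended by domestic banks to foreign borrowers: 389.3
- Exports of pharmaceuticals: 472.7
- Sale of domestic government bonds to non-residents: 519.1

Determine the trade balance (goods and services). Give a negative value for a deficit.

-4624.8

Goods: 472.7 - 2191.4 - 617.1 - 380.6 - 1218.9 - 558.9 = -4494.2
Services: -203.1 - 276.0 - 304.5 + 653.0 = -130.6
Trade balance = -4494.2 + (-130.6) = -4624.8
(Excluded from the trade balance — financial account: purchases of foreign government bonds by domestic residents 916.0, foreign purchases of domestic corporate bonds 691.7, borrowing by resident firms from foreign banks 564.4, new loans extended by domestic banks to foreign borrowers 389.3, sale of domestic government bonds to non-residents 519.1; secondary income: personal remittances sent abroad by immigrant workers 100.2.)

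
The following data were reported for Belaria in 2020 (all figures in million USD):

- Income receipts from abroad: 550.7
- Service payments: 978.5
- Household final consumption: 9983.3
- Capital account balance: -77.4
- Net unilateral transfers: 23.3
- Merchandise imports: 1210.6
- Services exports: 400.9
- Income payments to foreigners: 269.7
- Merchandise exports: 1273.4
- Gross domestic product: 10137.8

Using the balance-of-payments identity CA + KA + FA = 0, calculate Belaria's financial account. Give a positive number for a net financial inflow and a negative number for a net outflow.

Goods balance = 1273.4 - 1210.6 = 62.8
Services balance = 400.9 - 978.5 = -577.6
Trade balance (goods + services) = 62.8 + (-577.6) = -514.8
Net primary income = 550.7 - 269.7 = 281.0
Net secondary income = 23.3
Current account = -514.8 + 281.0 + 23.3 = -210.5
Financial account = -(-210.5 + (-77.4)) = 287.9

287.9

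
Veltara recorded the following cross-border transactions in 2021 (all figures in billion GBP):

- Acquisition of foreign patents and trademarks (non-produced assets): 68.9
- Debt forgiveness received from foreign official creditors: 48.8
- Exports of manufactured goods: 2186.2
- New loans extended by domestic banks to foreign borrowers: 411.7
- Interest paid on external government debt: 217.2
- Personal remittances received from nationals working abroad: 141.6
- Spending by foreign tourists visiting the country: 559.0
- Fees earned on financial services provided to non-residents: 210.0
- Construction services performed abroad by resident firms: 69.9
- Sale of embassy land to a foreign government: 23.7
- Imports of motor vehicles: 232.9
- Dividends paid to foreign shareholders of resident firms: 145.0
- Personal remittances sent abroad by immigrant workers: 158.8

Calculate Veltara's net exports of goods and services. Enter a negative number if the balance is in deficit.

2792.2

Goods: 2186.2 - 232.9 = 1953.3
Services: 559.0 + 210.0 + 69.9 = 838.9
Trade balance = 1953.3 + 838.9 = 2792.2
(Excluded from the trade balance — capital account: acquisition of foreign patents and trademarks (non-produced assets) 68.9, debt forgiveness received from foreign official creditors 48.8, sale of embassy land to a foreign government 23.7; financial account: new loans extended by domestic banks to foreign borrowers 411.7; primary income: interest paid on external government debt 217.2, dividends paid to foreign shareholders of resident firms 145.0; secondary income: personal remittances received from nationals working abroad 141.6, personal remittances sent abroad by immigrant workers 158.8.)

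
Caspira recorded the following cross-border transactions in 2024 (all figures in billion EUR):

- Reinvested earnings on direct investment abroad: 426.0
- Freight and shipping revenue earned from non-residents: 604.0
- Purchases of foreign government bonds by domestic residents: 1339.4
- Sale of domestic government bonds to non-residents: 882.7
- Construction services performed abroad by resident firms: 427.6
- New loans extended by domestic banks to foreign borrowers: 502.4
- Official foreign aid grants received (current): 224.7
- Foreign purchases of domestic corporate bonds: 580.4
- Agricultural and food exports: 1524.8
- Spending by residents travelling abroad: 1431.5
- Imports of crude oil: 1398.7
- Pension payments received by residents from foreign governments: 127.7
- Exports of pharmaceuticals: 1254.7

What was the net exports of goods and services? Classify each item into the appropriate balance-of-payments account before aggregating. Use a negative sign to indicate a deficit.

980.9

Goods: 1524.8 + 1254.7 - 1398.7 = 1380.8
Services: -1431.5 + 604.0 + 427.6 = -399.9
Trade balance = 1380.8 + (-399.9) = 980.9
(Excluded from the trade balance — primary income: reinvested earnings on direct investment abroad 426.0; financial account: purchases of foreign government bonds by domestic residents 1339.4, sale of domestic government bonds to non-residents 882.7, new loans extended by domestic banks to foreign borrowers 502.4, foreign purchases of domestic corporate bonds 580.4; secondary income: official foreign aid grants received (current) 224.7, pension payments received by residents from foreign governments 127.7.)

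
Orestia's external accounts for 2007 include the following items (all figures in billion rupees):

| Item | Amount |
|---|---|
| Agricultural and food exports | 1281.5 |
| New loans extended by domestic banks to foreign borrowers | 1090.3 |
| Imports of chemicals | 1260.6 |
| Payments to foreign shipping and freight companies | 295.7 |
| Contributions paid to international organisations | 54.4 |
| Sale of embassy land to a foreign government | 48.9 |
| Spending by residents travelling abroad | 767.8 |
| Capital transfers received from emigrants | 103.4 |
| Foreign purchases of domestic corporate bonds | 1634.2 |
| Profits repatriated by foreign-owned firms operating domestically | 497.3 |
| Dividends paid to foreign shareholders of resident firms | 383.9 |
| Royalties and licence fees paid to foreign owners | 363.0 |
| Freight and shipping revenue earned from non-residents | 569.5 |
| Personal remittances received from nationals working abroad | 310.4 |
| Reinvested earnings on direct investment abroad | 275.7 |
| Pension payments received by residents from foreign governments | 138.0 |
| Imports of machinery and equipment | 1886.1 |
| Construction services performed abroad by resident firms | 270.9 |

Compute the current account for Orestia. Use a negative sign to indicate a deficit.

Goods: 1281.5 - 1886.1 - 1260.6 = -1865.2
Services: -363.0 - 295.7 + 569.5 + 270.9 - 767.8 = -586.1
Primary income: 275.7 - 383.9 - 497.3 = -605.5
Secondary income: -54.4 + 138.0 + 310.4 = 394.0
Current account = (-1865.2) + (-586.1) + (-605.5) + 394.0 = -2662.8
(Excluded from the current account — financial account: new loans extended by domestic banks to foreign borrowers 1090.3, foreign purchases of domestic corporate bonds 1634.2; capital account: sale of embassy land to a foreign government 48.9, capital transfers received from emigrants 103.4.)

-2662.8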